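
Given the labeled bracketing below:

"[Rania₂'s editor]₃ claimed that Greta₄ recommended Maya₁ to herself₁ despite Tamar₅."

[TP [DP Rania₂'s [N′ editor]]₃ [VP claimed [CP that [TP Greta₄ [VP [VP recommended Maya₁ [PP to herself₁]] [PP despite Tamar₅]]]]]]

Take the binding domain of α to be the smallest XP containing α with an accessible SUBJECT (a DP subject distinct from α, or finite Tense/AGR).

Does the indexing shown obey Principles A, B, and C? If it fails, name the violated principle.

The two coindexed NPs are *Maya₁* and *herself₁*.
*herself₁* is an anaphor; its binding domain is the embedded TP, whose subject is Greta₄. *Maya₁* c-commands it within that domain and shares its index, so Principle A is satisfied.
*Maya₁* is an R-expression; *herself₁* does not c-command it, and no other NP shares its index, so Principle C is satisfied.
All principles are respected.

grammatical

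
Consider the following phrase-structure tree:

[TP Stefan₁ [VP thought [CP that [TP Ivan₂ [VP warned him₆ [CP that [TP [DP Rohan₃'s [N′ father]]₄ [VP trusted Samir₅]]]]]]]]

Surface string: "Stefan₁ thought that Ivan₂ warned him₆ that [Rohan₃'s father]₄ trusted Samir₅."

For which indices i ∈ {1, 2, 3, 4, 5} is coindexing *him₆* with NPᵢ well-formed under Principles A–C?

{1}

*him* is a pronoun, so Principle B applies: it must be free in its binding domain.
Binding domain of *him₆*: the embedded TP, whose subject is Ivan₂.
*Stefan₁* c-commands the pronoun but from outside its binding domain, and is not c-commanded by it → coindexation permitted.
*Ivan₂* c-commands the pronoun within its binding domain → coindexation would violate Principle B.
*Rohan₃*: the pronoun c-commands this R-expression → coindexation would violate Principle C on *Rohan₃*.
*[Rohan₃'s father]₄*: the pronoun c-commands this R-expression → coindexation would violate Principle C on *[Rohan₃'s father]₄*.
*Samir₅*: the pronoun c-commands this R-expression → coindexation would violate Principle C on *Samir₅*.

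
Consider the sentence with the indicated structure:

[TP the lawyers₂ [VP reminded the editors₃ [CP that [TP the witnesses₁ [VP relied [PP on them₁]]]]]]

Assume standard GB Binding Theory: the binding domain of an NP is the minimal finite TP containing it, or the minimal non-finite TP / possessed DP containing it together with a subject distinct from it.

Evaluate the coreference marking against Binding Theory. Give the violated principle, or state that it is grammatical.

The two coindexed NPs are *the witnesses₁* and *them₁*.
*them₁* is a pronoun. Its binding domain is the embedded TP, whose subject is the witnesses₁.
*the witnesses₁* c-commands it within that domain and carries the same index.
The pronoun is locally bound → Principle B violation.

Principle B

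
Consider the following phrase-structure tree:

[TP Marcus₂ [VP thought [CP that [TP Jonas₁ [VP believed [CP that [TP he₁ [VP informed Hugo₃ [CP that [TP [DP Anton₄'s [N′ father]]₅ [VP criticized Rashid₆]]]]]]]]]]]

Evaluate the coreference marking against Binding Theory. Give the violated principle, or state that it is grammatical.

The two coindexed NPs are *Jonas₁* and *he₁*.
*he₁* is a pronoun; nothing c-commands it within its binding domain (the embedded TP.), so Principle B holds trivially.
*Jonas₁* is an R-expression; *he₁* does not c-command it, and no other NP shares its index, so Principle C is satisfied.
All principles are respected.

grammatical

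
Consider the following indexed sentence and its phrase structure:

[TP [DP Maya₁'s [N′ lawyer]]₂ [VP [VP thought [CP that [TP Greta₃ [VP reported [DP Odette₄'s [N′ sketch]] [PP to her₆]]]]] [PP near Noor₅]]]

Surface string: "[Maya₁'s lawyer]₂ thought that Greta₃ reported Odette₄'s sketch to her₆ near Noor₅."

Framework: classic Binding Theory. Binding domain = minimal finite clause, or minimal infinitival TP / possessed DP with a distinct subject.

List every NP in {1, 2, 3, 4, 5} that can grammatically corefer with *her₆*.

*her* is a pronoun, so Principle B applies: it must be free in its binding domain.
Binding domain of *her₆*: the embedded TP, whose subject is Greta₃.
*Maya₁* and the pronoun do not c-command one another → neither Principle B nor Principle C is at stake; coindexation permitted.
*[Maya₁'s lawyer]₂* c-commands the pronoun but from outside its binding domain, and is not c-commanded by it → coindexation permitted.
*Greta₃* c-commands the pronoun within its binding domain → coindexation would violate Principle B.
*Odette₄* and the pronoun do not c-command one another → neither Principle B nor Principle C is at stake; coindexation permitted.
*Noor₅* and the pronoun do not c-command one another → neither Principle B nor Principle C is at stake; coindexation permitted.

{1, 2, 4, 5}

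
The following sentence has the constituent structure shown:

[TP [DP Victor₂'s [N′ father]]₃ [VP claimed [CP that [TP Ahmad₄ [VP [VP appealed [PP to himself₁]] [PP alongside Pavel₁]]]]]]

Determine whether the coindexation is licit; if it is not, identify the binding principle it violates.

Principle A

The two coindexed NPs are *Pavel₁* and *himself₁*.
*himself₁* is an anaphor. Principle A requires it to be bound within its binding domain — the embedded TP, whose subject is Ahmad₄.
Within that domain it is c-commanded by *Ahmad₄*, which does not share its index.
*Pavel₁* does not c-command the anaphor at all.
The anaphor is unbound in its domain → Principle A violation.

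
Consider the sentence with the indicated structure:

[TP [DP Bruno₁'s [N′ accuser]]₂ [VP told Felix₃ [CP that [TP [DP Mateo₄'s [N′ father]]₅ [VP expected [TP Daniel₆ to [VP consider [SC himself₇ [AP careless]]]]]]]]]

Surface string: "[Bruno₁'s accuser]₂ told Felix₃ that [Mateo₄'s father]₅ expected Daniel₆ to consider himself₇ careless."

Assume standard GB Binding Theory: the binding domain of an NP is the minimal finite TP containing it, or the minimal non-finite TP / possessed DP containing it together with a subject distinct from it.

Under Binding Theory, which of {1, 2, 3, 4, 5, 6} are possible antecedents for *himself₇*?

{6}

*himself* is an anaphor, so Principle A applies: it must be bound in its binding domain.
Binding domain of *himself₇*: the embedded TP, whose subject is Daniel₆.
*Bruno₁* does not c-command the anaphor → cannot bind it.
*[Bruno₁'s accuser]₂* c-commands the anaphor but is outside its binding domain → cannot satisfy Principle A.
*Felix₃* c-commands the anaphor but is outside its binding domain → cannot satisfy Principle A.
*Mateo₄* does not c-command the anaphor → cannot bind it.
*[Mateo₄'s father]₅* c-commands the anaphor but is outside its binding domain → cannot satisfy Principle A.
*Daniel₆* c-commands the anaphor within its binding domain → licit binder.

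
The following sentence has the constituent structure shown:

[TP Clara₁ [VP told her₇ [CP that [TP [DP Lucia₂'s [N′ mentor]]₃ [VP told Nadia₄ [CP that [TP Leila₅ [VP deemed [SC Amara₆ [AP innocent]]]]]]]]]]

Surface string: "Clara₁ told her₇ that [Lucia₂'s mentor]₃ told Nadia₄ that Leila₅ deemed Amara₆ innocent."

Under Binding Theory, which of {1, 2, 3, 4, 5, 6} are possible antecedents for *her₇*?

*her* is a pronoun, so Principle B applies: it must be free in its binding domain.
Binding domain of *her₇*: the matrix TP, whose subject is Clara₁.
*Clara₁* c-commands the pronoun within its binding domain → coindexation would violate Principle B.
*Lucia₂*: the pronoun c-commands this R-expression → coindexation would violate Principle C on *Lucia₂*.
*[Lucia₂'s mentor]₃*: the pronoun c-commands this R-expression → coindexation would violate Principle C on *[Lucia₂'s mentor]₃*.
*Nadia₄*: the pronoun c-commands this R-expression → coindexation would violate Principle C on *Nadia₄*.
*Leila₅*: the pronoun c-commands this R-expression → coindexation would violate Principle C on *Leila₅*.
*Amara₆*: the pronoun c-commands this R-expression → coindexation would violate Principle C on *Amara₆*.

none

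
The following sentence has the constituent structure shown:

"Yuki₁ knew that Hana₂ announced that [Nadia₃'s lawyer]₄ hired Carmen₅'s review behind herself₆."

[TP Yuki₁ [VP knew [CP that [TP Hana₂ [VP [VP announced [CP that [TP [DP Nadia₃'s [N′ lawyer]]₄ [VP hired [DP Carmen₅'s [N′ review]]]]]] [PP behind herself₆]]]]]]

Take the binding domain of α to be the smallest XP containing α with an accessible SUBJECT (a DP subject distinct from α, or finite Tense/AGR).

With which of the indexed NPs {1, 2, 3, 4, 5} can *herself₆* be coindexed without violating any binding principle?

*herself* is an anaphor, so Principle A applies: it must be bound in its binding domain.
Binding domain of *herself₆*: the embedded TP, whose subject is Hana₂.
*Yuki₁* c-commands the anaphor but is outside its binding domain → cannot satisfy Principle A.
*Hana₂* c-commands the anaphor within its binding domain → licit binder.
*Nadia₃* does not c-command the anaphor → cannot bind it.
*[Nadia₃'s lawyer]₄* does not c-command the anaphor → cannot bind it.
*Carmen₅* does not c-command the anaphor → cannot bind it.

{2}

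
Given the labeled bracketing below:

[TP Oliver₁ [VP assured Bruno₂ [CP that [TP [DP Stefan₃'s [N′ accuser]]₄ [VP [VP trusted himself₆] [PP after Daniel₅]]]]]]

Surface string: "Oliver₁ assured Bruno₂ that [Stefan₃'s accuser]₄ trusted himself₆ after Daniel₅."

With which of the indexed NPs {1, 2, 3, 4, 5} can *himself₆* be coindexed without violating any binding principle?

{4}

*himself* is an anaphor, so Principle A applies: it must be bound in its binding domain.
Binding domain of *himself₆*: the embedded TP, whose subject is [Stefan₃'s accuser]₄.
*Oliver₁* c-commands the anaphor but is outside its binding domain → cannot satisfy Principle A.
*Bruno₂* c-commands the anaphor but is outside its binding domain → cannot satisfy Principle A.
*Stefan₃* does not c-command the anaphor → cannot bind it.
*[Stefan₃'s accuser]₄* c-commands the anaphor within its binding domain → licit binder.
*Daniel₅* does not c-command the anaphor → cannot bind it.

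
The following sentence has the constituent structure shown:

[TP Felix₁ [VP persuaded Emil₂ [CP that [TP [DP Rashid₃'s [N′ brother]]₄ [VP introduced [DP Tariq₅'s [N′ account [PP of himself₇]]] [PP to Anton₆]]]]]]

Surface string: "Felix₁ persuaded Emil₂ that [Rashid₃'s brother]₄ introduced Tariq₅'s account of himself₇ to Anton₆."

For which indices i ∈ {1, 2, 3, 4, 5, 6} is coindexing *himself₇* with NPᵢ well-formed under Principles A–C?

{5}

*himself* is an anaphor, so Principle A applies: it must be bound in its binding domain.
Binding domain of *himself₇*: the possessed DP, whose subject is Tariq₅.
*Felix₁* c-commands the anaphor but is outside its binding domain → cannot satisfy Principle A.
*Emil₂* c-commands the anaphor but is outside its binding domain → cannot satisfy Principle A.
*Rashid₃* does not c-command the anaphor → cannot bind it.
*[Rashid₃'s brother]₄* c-commands the anaphor but is outside its binding domain → cannot satisfy Principle A.
*Tariq₅* c-commands the anaphor within its binding domain → licit binder.
*Anton₆* does not c-command the anaphor → cannot bind it.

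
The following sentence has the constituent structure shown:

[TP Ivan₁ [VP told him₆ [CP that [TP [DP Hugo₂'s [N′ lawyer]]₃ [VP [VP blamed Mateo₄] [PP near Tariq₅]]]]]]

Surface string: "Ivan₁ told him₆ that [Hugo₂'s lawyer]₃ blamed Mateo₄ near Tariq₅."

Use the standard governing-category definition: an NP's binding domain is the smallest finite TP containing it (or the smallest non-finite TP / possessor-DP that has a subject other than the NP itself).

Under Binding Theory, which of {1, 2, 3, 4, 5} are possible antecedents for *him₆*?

*him* is a pronoun, so Principle B applies: it must be free in its binding domain.
Binding domain of *him₆*: the matrix TP, whose subject is Ivan₁.
*Ivan₁* c-commands the pronoun within its binding domain → coindexation would violate Principle B.
*Hugo₂*: the pronoun c-commands this R-expression → coindexation would violate Principle C on *Hugo₂*.
*[Hugo₂'s lawyer]₃*: the pronoun c-commands this R-expression → coindexation would violate Principle C on *[Hugo₂'s lawyer]₃*.
*Mateo₄*: the pronoun c-commands this R-expression → coindexation would violate Principle C on *Mateo₄*.
*Tariq₅*: the pronoun c-commands this R-expression → coindexation would violate Principle C on *Tariq₅*.

none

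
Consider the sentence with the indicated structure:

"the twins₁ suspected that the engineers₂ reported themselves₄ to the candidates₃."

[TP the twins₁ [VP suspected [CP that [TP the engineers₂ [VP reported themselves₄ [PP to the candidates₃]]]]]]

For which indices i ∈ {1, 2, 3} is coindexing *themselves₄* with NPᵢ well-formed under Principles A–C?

*themselves* is an anaphor, so Principle A applies: it must be bound in its binding domain.
Binding domain of *themselves₄*: the embedded TP, whose subject is the engineers₂.
*the twins₁* c-commands the anaphor but is outside its binding domain → cannot satisfy Principle A.
*the engineers₂* c-commands the anaphor within its binding domain → licit binder.
*the candidates₃* does not c-command the anaphor → cannot bind it.

{2}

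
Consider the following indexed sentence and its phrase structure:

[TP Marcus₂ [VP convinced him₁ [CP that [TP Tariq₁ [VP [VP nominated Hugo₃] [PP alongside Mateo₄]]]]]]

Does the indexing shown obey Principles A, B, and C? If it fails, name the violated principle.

Principle C

The two coindexed NPs are *him₁* and *Tariq₁*.
*Tariq₁* is an R-expression. Principle C requires it to be free everywhere.
*him₁* c-commands it and carries the same index.
The R-expression is bound → Principle C violation.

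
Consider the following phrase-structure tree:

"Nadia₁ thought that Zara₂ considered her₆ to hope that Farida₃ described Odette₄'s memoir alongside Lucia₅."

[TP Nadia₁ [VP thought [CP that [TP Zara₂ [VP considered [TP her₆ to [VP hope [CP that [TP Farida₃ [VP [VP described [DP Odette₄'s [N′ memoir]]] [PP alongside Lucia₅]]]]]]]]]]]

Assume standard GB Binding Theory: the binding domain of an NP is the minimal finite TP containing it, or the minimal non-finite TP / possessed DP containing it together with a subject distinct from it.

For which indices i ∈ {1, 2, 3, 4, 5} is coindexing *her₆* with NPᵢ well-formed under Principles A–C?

*her* is a pronoun, so Principle B applies: it must be free in its binding domain.
Binding domain of *her₆*: the embedded TP, whose subject is Zara₂.
*Nadia₁* c-commands the pronoun but from outside its binding domain, and is not c-commanded by it → coindexation permitted.
*Zara₂* c-commands the pronoun within its binding domain → coindexation would violate Principle B.
*Farida₃*: the pronoun c-commands this R-expression → coindexation would violate Principle C on *Farida₃*.
*Odette₄*: the pronoun c-commands this R-expression → coindexation would violate Principle C on *Odette₄*.
*Lucia₅*: the pronoun c-commands this R-expression → coindexation would violate Principle C on *Lucia₅*.

{1}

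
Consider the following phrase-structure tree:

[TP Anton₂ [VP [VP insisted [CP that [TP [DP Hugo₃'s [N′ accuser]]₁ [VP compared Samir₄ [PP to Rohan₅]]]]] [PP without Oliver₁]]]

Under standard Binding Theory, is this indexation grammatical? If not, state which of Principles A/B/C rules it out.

grammatical

The two coindexed NPs are *[Hugo₃'s accuser]₁* and *Oliver₁*.
*Oliver₁* is an R-expression; no coindexed NP c-commands it, so Principle C holds.
*[Hugo₃'s accuser]₁* is an R-expression; *Oliver₁* does not c-command it, and no other NP shares its index, so Principle C is satisfied.
All principles are respected.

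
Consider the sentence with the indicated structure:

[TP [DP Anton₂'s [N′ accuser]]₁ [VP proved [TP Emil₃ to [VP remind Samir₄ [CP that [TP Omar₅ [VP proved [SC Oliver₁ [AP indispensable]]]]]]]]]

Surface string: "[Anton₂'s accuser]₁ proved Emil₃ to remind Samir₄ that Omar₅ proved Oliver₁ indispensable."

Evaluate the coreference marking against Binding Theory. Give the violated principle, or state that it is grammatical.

Principle C

The two coindexed NPs are *[Anton₂'s accuser]₁* and *Oliver₁*.
*Oliver₁* is an R-expression. Principle C requires it to be free everywhere.
*[Anton₂'s accuser]₁* c-commands it and carries the same index.
The R-expression is bound → Principle C violation.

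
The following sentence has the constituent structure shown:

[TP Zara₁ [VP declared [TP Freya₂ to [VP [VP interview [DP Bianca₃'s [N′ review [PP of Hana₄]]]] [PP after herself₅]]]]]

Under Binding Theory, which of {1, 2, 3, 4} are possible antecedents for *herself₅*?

{2}

*herself* is an anaphor, so Principle A applies: it must be bound in its binding domain.
Binding domain of *herself₅*: the embedded TP, whose subject is Freya₂.
*Zara₁* c-commands the anaphor but is outside its binding domain → cannot satisfy Principle A.
*Freya₂* c-commands the anaphor within its binding domain → licit binder.
*Bianca₃* does not c-command the anaphor → cannot bind it.
*Hana₄* does not c-command the anaphor → cannot bind it.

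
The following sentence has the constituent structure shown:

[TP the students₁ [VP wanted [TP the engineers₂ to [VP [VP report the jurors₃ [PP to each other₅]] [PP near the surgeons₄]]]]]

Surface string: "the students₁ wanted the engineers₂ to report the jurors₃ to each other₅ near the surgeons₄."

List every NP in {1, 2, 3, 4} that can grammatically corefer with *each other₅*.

*each other* is an anaphor, so Principle A applies: it must be bound in its binding domain.
Binding domain of *each other₅*: the embedded TP, whose subject is the engineers₂.
*the students₁* c-commands the anaphor but is outside its binding domain → cannot satisfy Principle A.
*the engineers₂* c-commands the anaphor within its binding domain → licit binder.
*the jurors₃* c-commands the anaphor within its binding domain → licit binder.
*the surgeons₄* does not c-command the anaphor → cannot bind it.

{2, 3}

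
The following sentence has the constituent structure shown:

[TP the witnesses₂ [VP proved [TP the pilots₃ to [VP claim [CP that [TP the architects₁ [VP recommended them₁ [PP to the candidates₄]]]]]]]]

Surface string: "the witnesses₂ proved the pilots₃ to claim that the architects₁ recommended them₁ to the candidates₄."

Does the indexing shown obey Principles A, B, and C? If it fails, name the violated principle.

Principle B

The two coindexed NPs are *the architects₁* and *them₁*.
*them₁* is a pronoun. Its binding domain is the embedded TP, whose subject is the architects₁.
*the architects₁* c-commands it within that domain and carries the same index.
The pronoun is locally bound → Principle B violation.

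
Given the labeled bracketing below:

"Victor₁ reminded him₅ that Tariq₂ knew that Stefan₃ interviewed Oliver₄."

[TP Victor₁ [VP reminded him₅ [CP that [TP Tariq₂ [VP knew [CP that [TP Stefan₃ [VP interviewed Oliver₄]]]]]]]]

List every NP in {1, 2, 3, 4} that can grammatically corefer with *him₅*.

*him* is a pronoun, so Principle B applies: it must be free in its binding domain.
Binding domain of *him₅*: the matrix TP, whose subject is Victor₁.
*Victor₁* c-commands the pronoun within its binding domain → coindexation would violate Principle B.
*Tariq₂*: the pronoun c-commands this R-expression → coindexation would violate Principle C on *Tariq₂*.
*Stefan₃*: the pronoun c-commands this R-expression → coindexation would violate Principle C on *Stefan₃*.
*Oliver₄*: the pronoun c-commands this R-expression → coindexation would violate Principle C on *Oliver₄*.

none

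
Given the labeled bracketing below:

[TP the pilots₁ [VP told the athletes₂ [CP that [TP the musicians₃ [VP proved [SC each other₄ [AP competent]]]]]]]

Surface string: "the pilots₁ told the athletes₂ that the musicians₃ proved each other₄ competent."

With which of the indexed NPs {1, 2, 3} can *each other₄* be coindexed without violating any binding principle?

*each other* is an anaphor, so Principle A applies: it must be bound in its binding domain.
Binding domain of *each other₄*: the embedded TP, whose subject is the musicians₃.
*the pilots₁* c-commands the anaphor but is outside its binding domain → cannot satisfy Principle A.
*the athletes₂* c-commands the anaphor but is outside its binding domain → cannot satisfy Principle A.
*the musicians₃* c-commands the anaphor within its binding domain → licit binder.

{3}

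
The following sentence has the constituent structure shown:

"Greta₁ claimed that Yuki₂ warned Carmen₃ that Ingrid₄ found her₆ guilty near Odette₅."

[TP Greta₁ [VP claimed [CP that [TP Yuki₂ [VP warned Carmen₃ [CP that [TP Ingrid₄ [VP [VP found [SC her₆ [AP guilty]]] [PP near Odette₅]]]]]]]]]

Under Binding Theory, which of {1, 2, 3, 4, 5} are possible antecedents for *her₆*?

*her* is a pronoun, so Principle B applies: it must be free in its binding domain.
Binding domain of *her₆*: the embedded TP, whose subject is Ingrid₄.
*Greta₁* c-commands the pronoun but from outside its binding domain, and is not c-commanded by it → coindexation permitted.
*Yuki₂* c-commands the pronoun but from outside its binding domain, and is not c-commanded by it → coindexation permitted.
*Carmen₃* c-commands the pronoun but from outside its binding domain, and is not c-commanded by it → coindexation permitted.
*Ingrid₄* c-commands the pronoun within its binding domain → coindexation would violate Principle B.
*Odette₅* and the pronoun do not c-command one another → neither Principle B nor Principle C is at stake; coindexation permitted.

{1, 2, 3, 5}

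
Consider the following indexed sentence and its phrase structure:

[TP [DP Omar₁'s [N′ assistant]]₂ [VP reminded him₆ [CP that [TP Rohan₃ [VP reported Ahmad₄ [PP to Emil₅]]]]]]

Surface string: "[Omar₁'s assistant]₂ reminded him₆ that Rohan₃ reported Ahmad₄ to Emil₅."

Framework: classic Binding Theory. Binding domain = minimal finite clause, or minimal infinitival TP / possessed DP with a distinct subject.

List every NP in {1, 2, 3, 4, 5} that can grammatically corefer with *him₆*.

{1}

*him* is a pronoun, so Principle B applies: it must be free in its binding domain.
Binding domain of *him₆*: the matrix TP, whose subject is [Omar₁'s assistant]₂.
*Omar₁* and the pronoun do not c-command one another → neither Principle B nor Principle C is at stake; coindexation permitted.
*[Omar₁'s assistant]₂* c-commands the pronoun within its binding domain → coindexation would violate Principle B.
*Rohan₃*: the pronoun c-commands this R-expression → coindexation would violate Principle C on *Rohan₃*.
*Ahmad₄*: the pronoun c-commands this R-expression → coindexation would violate Principle C on *Ahmad₄*.
*Emil₅*: the pronoun c-commands this R-expression → coindexation would violate Principle C on *Emil₅*.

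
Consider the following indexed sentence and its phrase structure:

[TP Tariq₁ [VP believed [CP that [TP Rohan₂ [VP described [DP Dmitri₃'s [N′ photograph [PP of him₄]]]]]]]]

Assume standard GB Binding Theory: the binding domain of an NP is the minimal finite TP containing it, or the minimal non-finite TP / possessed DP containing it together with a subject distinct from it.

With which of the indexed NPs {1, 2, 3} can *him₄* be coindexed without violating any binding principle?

*him* is a pronoun, so Principle B applies: it must be free in its binding domain.
Binding domain of *him₄*: the possessed DP, whose subject is Dmitri₃.
*Tariq₁* c-commands the pronoun but from outside its binding domain, and is not c-commanded by it → coindexation permitted.
*Rohan₂* c-commands the pronoun but from outside its binding domain, and is not c-commanded by it → coindexation permitted.
*Dmitri₃* c-commands the pronoun within its binding domain → coindexation would violate Principle B.

{1, 2}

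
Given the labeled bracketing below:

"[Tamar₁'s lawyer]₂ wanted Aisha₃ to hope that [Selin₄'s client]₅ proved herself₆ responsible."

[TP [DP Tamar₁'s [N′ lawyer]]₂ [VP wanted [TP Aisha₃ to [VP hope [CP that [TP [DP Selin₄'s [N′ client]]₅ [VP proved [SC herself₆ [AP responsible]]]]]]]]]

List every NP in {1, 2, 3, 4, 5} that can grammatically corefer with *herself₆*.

{5}

*herself* is an anaphor, so Principle A applies: it must be bound in its binding domain.
Binding domain of *herself₆*: the embedded TP, whose subject is [Selin₄'s client]₅.
*Tamar₁* does not c-command the anaphor → cannot bind it.
*[Tamar₁'s lawyer]₂* c-commands the anaphor but is outside its binding domain → cannot satisfy Principle A.
*Aisha₃* c-commands the anaphor but is outside its binding domain → cannot satisfy Principle A.
*Selin₄* does not c-command the anaphor → cannot bind it.
*[Selin₄'s client]₅* c-commands the anaphor within its binding domain → licit binder.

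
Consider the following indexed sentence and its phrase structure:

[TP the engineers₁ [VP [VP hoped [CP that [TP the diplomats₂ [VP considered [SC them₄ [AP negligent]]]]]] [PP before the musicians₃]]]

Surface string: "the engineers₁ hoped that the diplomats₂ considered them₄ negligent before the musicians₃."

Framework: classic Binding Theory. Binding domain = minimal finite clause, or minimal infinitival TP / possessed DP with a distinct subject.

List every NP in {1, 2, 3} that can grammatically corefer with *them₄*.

*them* is a pronoun, so Principle B applies: it must be free in its binding domain.
Binding domain of *them₄*: the embedded TP, whose subject is the diplomats₂.
*the engineers₁* c-commands the pronoun but from outside its binding domain, and is not c-commanded by it → coindexation permitted.
*the diplomats₂* c-commands the pronoun within its binding domain → coindexation would violate Principle B.
*the musicians₃* and the pronoun do not c-command one another → neither Principle B nor Principle C is at stake; coindexation permitted.

{1, 3}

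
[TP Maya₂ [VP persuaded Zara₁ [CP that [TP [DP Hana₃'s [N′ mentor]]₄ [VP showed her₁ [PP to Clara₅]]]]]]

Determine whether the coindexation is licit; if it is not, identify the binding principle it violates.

The two coindexed NPs are *Zara₁* and *her₁*.
*her₁* is a pronoun; its binding domain is the embedded TP, whose subject is [Hana₃'s mentor]₄. Within that domain it is c-commanded only by *[Hana₃'s mentor]₄*, which carries a different index — the pronoun is free locally, so Principle B holds.
*Zara₁* is an R-expression; *her₁* does not c-command it, and no other NP shares its index, so Principle C is satisfied.
All principles are respected.

grammatical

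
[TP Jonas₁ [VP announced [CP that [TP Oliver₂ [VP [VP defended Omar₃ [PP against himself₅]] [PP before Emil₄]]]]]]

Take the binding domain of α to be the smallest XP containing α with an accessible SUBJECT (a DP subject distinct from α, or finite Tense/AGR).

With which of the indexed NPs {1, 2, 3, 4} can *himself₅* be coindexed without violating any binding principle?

*himself* is an anaphor, so Principle A applies: it must be bound in its binding domain.
Binding domain of *himself₅*: the embedded TP, whose subject is Oliver₂.
*Jonas₁* c-commands the anaphor but is outside its binding domain → cannot satisfy Principle A.
*Oliver₂* c-commands the anaphor within its binding domain → licit binder.
*Omar₃* c-commands the anaphor within its binding domain → licit binder.
*Emil₄* does not c-command the anaphor → cannot bind it.

{2, 3}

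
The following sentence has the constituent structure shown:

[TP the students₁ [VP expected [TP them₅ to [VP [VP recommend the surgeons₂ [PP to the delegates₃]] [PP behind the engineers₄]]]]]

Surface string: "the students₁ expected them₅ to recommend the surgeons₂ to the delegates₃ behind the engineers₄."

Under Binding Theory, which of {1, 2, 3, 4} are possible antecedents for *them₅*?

*them* is a pronoun, so Principle B applies: it must be free in its binding domain.
Binding domain of *them₅*: the matrix TP, whose subject is the students₁.
*the students₁* c-commands the pronoun within its binding domain → coindexation would violate Principle B.
*the surgeons₂*: the pronoun c-commands this R-expression → coindexation would violate Principle C on *the surgeons₂*.
*the delegates₃*: the pronoun c-commands this R-expression → coindexation would violate Principle C on *the delegates₃*.
*the engineers₄*: the pronoun c-commands this R-expression → coindexation would violate Principle C on *the engineers₄*.

none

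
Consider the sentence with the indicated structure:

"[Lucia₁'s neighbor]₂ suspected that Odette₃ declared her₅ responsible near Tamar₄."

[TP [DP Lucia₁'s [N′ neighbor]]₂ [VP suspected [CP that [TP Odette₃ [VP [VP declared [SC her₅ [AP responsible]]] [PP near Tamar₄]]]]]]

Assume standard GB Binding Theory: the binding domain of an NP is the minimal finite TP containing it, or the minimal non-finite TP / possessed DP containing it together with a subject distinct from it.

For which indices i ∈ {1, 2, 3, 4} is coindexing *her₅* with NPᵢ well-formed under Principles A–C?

{1, 2, 4}

*her* is a pronoun, so Principle B applies: it must be free in its binding domain.
Binding domain of *her₅*: the embedded TP, whose subject is Odette₃.
*Lucia₁* and the pronoun do not c-command one another → neither Principle B nor Principle C is at stake; coindexation permitted.
*[Lucia₁'s neighbor]₂* c-commands the pronoun but from outside its binding domain, and is not c-commanded by it → coindexation permitted.
*Odette₃* c-commands the pronoun within its binding domain → coindexation would violate Principle B.
*Tamar₄* and the pronoun do not c-command one another → neither Principle B nor Principle C is at stake; coindexation permitted.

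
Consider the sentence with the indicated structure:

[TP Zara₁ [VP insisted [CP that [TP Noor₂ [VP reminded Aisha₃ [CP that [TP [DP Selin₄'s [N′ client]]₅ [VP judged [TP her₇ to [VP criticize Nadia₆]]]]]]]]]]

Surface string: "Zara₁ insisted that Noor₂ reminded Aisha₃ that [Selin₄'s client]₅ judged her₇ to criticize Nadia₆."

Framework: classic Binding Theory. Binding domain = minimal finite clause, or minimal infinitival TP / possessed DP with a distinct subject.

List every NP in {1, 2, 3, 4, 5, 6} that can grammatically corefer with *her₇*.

{1, 2, 3, 4}

*her* is a pronoun, so Principle B applies: it must be free in its binding domain.
Binding domain of *her₇*: the embedded TP, whose subject is [Selin₄'s client]₅.
*Zara₁* c-commands the pronoun but from outside its binding domain, and is not c-commanded by it → coindexation permitted.
*Noor₂* c-commands the pronoun but from outside its binding domain, and is not c-commanded by it → coindexation permitted.
*Aisha₃* c-commands the pronoun but from outside its binding domain, and is not c-commanded by it → coindexation permitted.
*Selin₄* and the pronoun do not c-command one another → neither Principle B nor Principle C is at stake; coindexation permitted.
*[Selin₄'s client]₅* c-commands the pronoun within its binding domain → coindexation would violate Principle B.
*Nadia₆*: the pronoun c-commands this R-expression → coindexation would violate Principle C on *Nadia₆*.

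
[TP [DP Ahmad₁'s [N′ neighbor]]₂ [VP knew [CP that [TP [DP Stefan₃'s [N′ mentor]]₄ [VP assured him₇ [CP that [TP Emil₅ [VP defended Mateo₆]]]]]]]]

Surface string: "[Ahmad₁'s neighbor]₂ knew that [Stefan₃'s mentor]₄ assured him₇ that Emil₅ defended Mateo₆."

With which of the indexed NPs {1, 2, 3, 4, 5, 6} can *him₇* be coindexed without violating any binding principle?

*him* is a pronoun, so Principle B applies: it must be free in its binding domain.
Binding domain of *him₇*: the embedded TP, whose subject is [Stefan₃'s mentor]₄.
*Ahmad₁* and the pronoun do not c-command one another → neither Principle B nor Principle C is at stake; coindexation permitted.
*[Ahmad₁'s neighbor]₂* c-commands the pronoun but from outside its binding domain, and is not c-commanded by it → coindexation permitted.
*Stefan₃* and the pronoun do not c-command one another → neither Principle B nor Principle C is at stake; coindexation permitted.
*[Stefan₃'s mentor]₄* c-commands the pronoun within its binding domain → coindexation would violate Principle B.
*Emil₅*: the pronoun c-commands this R-expression → coindexation would violate Principle C on *Emil₅*.
*Mateo₆*: the pronoun c-commands this R-expression → coindexation would violate Principle C on *Mateo₆*.

{1, 2, 3}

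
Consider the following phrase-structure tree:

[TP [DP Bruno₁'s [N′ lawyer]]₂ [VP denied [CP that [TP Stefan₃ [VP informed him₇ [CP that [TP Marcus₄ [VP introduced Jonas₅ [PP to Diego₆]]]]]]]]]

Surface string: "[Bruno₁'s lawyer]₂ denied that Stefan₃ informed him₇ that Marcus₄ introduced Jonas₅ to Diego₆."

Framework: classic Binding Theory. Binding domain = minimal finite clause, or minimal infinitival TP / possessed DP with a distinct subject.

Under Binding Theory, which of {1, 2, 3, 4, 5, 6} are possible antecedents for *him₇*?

*him* is a pronoun, so Principle B applies: it must be free in its binding domain.
Binding domain of *him₇*: the embedded TP, whose subject is Stefan₃.
*Bruno₁* and the pronoun do not c-command one another → neither Principle B nor Principle C is at stake; coindexation permitted.
*[Bruno₁'s lawyer]₂* c-commands the pronoun but from outside its binding domain, and is not c-commanded by it → coindexation permitted.
*Stefan₃* c-commands the pronoun within its binding domain → coindexation would violate Principle B.
*Marcus₄*: the pronoun c-commands this R-expression → coindexation would violate Principle C on *Marcus₄*.
*Jonas₅*: the pronoun c-commands this R-expression → coindexation would violate Principle C on *Jonas₅*.
*Diego₆*: the pronoun c-commands this R-expression → coindexation would violate Principle C on *Diego₆*.

{1, 2}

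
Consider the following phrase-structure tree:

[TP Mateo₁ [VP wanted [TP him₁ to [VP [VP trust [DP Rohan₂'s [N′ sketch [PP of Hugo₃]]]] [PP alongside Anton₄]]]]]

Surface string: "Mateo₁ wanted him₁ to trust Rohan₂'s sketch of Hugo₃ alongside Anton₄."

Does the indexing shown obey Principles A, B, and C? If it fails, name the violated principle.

The two coindexed NPs are *Mateo₁* and *him₁*.
*him₁* is a pronoun. Its binding domain is the matrix TP, whose subject is Mateo₁.
*Mateo₁* c-commands it within that domain and carries the same index.
The pronoun is locally bound → Principle B violation.

Principle B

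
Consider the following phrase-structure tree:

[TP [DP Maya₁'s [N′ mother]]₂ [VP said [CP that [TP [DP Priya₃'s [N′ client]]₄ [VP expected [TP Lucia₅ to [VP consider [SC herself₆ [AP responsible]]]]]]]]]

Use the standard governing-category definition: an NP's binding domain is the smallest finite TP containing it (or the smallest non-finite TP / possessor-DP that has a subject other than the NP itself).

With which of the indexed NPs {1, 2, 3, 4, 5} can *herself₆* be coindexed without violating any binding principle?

*herself* is an anaphor, so Principle A applies: it must be bound in its binding domain.
Binding domain of *herself₆*: the embedded TP, whose subject is Lucia₅.
*Maya₁* does not c-command the anaphor → cannot bind it.
*[Maya₁'s mother]₂* c-commands the anaphor but is outside its binding domain → cannot satisfy Principle A.
*Priya₃* does not c-command the anaphor → cannot bind it.
*[Priya₃'s client]₄* c-commands the anaphor but is outside its binding domain → cannot satisfy Principle A.
*Lucia₅* c-commands the anaphor within its binding domain → licit binder.

{5}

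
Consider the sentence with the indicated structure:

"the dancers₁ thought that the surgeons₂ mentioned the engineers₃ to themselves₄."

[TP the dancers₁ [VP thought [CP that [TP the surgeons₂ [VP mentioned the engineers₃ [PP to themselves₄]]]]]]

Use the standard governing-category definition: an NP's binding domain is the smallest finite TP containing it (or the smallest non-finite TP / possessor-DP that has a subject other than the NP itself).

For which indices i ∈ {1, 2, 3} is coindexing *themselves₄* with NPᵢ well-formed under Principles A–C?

{2, 3}

*themselves* is an anaphor, so Principle A applies: it must be bound in its binding domain.
Binding domain of *themselves₄*: the embedded TP, whose subject is the surgeons₂.
*the dancers₁* c-commands the anaphor but is outside its binding domain → cannot satisfy Principle A.
*the surgeons₂* c-commands the anaphor within its binding domain → licit binder.
*the engineers₃* c-commands the anaphor within its binding domain → licit binder.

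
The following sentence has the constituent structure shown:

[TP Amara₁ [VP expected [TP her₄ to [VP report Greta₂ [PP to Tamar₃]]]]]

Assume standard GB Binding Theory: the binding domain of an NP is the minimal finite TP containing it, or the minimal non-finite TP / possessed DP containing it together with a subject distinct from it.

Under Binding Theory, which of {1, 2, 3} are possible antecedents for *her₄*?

*her* is a pronoun, so Principle B applies: it must be free in its binding domain.
Binding domain of *her₄*: the matrix TP, whose subject is Amara₁.
*Amara₁* c-commands the pronoun within its binding domain → coindexation would violate Principle B.
*Greta₂*: the pronoun c-commands this R-expression → coindexation would violate Principle C on *Greta₂*.
*Tamar₃*: the pronoun c-commands this R-expression → coindexation would violate Principle C on *Tamar₃*.

none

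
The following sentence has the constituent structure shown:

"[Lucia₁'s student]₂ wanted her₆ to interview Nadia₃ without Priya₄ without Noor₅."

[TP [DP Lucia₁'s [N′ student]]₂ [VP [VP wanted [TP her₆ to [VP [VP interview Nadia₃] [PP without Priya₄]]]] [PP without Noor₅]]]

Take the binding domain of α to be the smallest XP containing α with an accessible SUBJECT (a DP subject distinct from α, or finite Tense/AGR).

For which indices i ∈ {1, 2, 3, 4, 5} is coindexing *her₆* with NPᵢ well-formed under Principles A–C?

*her* is a pronoun, so Principle B applies: it must be free in its binding domain.
Binding domain of *her₆*: the matrix TP, whose subject is [Lucia₁'s student]₂.
*Lucia₁* and the pronoun do not c-command one another → neither Principle B nor Principle C is at stake; coindexation permitted.
*[Lucia₁'s student]₂* c-commands the pronoun within its binding domain → coindexation would violate Principle B.
*Nadia₃*: the pronoun c-commands this R-expression → coindexation would violate Principle C on *Nadia₃*.
*Priya₄*: the pronoun c-commands this R-expression → coindexation would violate Principle C on *Priya₄*.
*Noor₅* and the pronoun do not c-command one another → neither Principle B nor Principle C is at stake; coindexation permitted.

{1, 5}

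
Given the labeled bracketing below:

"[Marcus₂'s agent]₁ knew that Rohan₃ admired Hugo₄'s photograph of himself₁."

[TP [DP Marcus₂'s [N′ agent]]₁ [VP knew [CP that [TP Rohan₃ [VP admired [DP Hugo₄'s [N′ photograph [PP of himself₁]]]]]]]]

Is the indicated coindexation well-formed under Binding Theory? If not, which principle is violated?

Principle A

The two coindexed NPs are *[Marcus₂'s agent]₁* and *himself₁*.
*himself₁* is an anaphor. Principle A requires it to be bound within its binding domain — the possessed DP, whose subject is Hugo₄.
Within that domain it is c-commanded by *Hugo₄*, which does not share its index.
*[Marcus₂'s agent]₁* does c-command the anaphor, but from outside its binding domain.
The anaphor is unbound in its domain → Principle A violation.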